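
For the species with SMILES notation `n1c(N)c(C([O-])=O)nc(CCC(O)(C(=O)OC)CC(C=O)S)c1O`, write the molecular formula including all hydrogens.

Heavy atoms from the SMILES: 13 C, 3 N, 7 O, 1 S.
Implicit hydrogens by atom environment:
  4 × C (aromatic): no H
  4 × O: no H
  3 × C: 2 H each → 6
  3 × C: no H
  2 × C: 1 H each → 2
  2 × N (aromatic): no H
  2 × O: 1 H each → 2
  1 × C: 3 H
  1 × N: 2 H
  1 × O (charge -1): no H
  1 × S: 1 H
  Total hydrogens = 16.
Net charge -1.
Molecular formula: C13H16N3O7S-

C13H16N3O7S-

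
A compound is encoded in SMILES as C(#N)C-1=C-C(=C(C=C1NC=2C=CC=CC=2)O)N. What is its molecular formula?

C13H11N3O

Heavy atoms from the SMILES: 13 C, 3 N, 1 O.
Implicit hydrogens by atom environment:
  7 × C (aromatic): 1 H each → 7
  5 × C (aromatic): no H
  1 × C: no H
  1 × N: 2 H
  1 × N: 1 H
  1 × N: no H
  1 × O: 1 H
  Total hydrogens = 11.
Molecular formula: C13H11N3O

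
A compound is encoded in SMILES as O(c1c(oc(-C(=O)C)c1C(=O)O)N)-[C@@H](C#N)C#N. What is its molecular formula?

C10H7N3O5

Heavy atoms from the SMILES: 10 C, 3 N, 5 O.
Implicit hydrogens by atom environment:
  4 × C (aromatic): no H
  4 × C: no H
  3 × O: no H
  2 × N: no H
  1 × C: 3 H
  1 × C: 1 H
  1 × N: 2 H
  1 × O: 1 H
  1 × O (aromatic): no H
  Total hydrogens = 7.
Molecular formula: C10H7N3O5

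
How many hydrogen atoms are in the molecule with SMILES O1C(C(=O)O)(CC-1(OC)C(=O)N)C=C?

11

Hydrogens are implicit in SMILES; fill each atom to its normal valence:
  4 × C: no H
  4 × O: no H
  2 × C: 2 H each → 4
  1 × C: 3 H
  1 × C: 1 H
  1 × N: 2 H
  1 × O: 1 H
  Total hydrogens = 11.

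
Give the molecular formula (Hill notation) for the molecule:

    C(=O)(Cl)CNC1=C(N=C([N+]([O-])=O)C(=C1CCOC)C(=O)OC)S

Heavy atoms from the SMILES: 12 C, 1 Cl, 3 N, 6 O, 1 S.
Implicit hydrogens by atom environment:
  5 × C (aromatic): no H
  5 × O: no H
  3 × C: 2 H each → 6
  2 × C: 3 H each → 6
  2 × C: no H
  1 × Cl: no H
  1 × N: 1 H
  1 × N (aromatic): no H
  1 × N (charge +1): no H
  1 × O (charge -1): no H
  1 × S: 1 H
  Total hydrogens = 14.
Molecular formula: C12H14ClN3O6S

C12H14ClN3O6S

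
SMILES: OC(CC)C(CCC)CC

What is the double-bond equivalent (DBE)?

0

Molecular formula from the SMILES: C9H20O.
DoU = (2C + 2 + N − H − X)/2 = (2·9 + 2 + 0 − 20 − 0)/2 = 0/2 = 0.
(Structurally: 0 ring(s) + 0 π bond(s) = 0.)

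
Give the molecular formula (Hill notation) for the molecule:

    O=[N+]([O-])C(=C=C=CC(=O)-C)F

Heavy atoms from the SMILES: 6 C, 1 F, 1 N, 3 O.
Implicit hydrogens by atom environment:
  4 × C: no H
  2 × O: no H
  1 × C: 3 H
  1 × C: 1 H
  1 × F: no H
  1 × N (charge +1): no H
  1 × O (charge -1): no H
  Total hydrogens = 4.
Molecular formula: C6H4FNO3

C6H4FNO3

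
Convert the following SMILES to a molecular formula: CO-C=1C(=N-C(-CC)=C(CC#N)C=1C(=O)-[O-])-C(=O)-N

C12H12N3O4-

Heavy atoms from the SMILES: 12 C, 3 N, 4 O.
Implicit hydrogens by atom environment:
  5 × C (aromatic): no H
  3 × C: no H
  3 × O: no H
  2 × C: 3 H each → 6
  2 × C: 2 H each → 4
  1 × N: 2 H
  1 × N (aromatic): no H
  1 × N: no H
  1 × O (charge -1): no H
  Total hydrogens = 12.
Net charge -1.
Molecular formula: C12H12N3O4-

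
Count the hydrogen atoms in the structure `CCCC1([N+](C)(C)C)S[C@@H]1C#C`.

Hydrogens are implicit in SMILES; fill each atom to its normal valence:
  4 × C: 3 H each → 12
  2 × C: 2 H each → 4
  2 × C: 1 H each → 2
  2 × C: no H
  1 × N (charge +1): no H
  1 × S: no H
  Total hydrogens = 18.

18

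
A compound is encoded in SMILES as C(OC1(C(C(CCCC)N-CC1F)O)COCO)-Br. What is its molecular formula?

Heavy atoms from the SMILES: 1 Br, 12 C, 1 F, 1 N, 4 O.
Implicit hydrogens by atom environment:
  7 × C: 2 H each → 14
  3 × C: 1 H each → 3
  2 × O: 1 H each → 2
  2 × O: no H
  1 × Br: no H
  1 × C: 3 H
  1 × C: no H
  1 × F: no H
  1 × N: 1 H
  Total hydrogens = 23.
Molecular formula: C12H23BrFNO4

C12H23BrFNO4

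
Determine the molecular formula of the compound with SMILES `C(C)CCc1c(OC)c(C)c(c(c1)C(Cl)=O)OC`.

C14H19ClO3

Heavy atoms from the SMILES: 14 C, 1 Cl, 3 O.
Implicit hydrogens by atom environment:
  5 × C (aromatic): no H
  4 × C: 3 H each → 12
  3 × C: 2 H each → 6
  3 × O: no H
  1 × C (aromatic): 1 H
  1 × C: no H
  1 × Cl: no H
  Total hydrogens = 19.
Molecular formula: C14H19ClO3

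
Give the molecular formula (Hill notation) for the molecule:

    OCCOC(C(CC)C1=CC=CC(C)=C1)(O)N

C13H21NO3

Heavy atoms from the SMILES: 13 C, 1 N, 3 O.
Implicit hydrogens by atom environment:
  4 × C (aromatic): 1 H each → 4
  3 × C: 2 H each → 6
  2 × C: 3 H each → 6
  2 × C (aromatic): no H
  2 × O: 1 H each → 2
  1 × C: 1 H
  1 × C: no H
  1 × N: 2 H
  1 × O: no H
  Total hydrogens = 21.
Molecular formula: C13H21NO3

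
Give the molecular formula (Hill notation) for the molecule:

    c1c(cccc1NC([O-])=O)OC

Heavy atoms from the SMILES: 8 C, 1 N, 3 O.
Implicit hydrogens by atom environment:
  4 × C (aromatic): 1 H each → 4
  2 × C (aromatic): no H
  2 × O: no H
  1 × C: 3 H
  1 × C: no H
  1 × N: 1 H
  1 × O (charge -1): no H
  Total hydrogens = 8.
Net charge -1.
Molecular formula: C8H8NO3-

C8H8NO3-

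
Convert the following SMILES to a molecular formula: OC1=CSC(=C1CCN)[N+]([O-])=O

C6H8N2O3S

Heavy atoms from the SMILES: 6 C, 2 N, 3 O, 1 S.
Implicit hydrogens by atom environment:
  3 × C (aromatic): no H
  2 × C: 2 H each → 4
  1 × C (aromatic): 1 H
  1 × N: 2 H
  1 × N (charge +1): no H
  1 × O: 1 H
  1 × O: no H
  1 × O (charge -1): no H
  1 × S (aromatic): no H
  Total hydrogens = 8.
Molecular formula: C6H8N2O3S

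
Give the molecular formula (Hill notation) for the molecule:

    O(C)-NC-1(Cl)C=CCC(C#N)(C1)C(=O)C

Heavy atoms from the SMILES: 10 C, 1 Cl, 2 N, 2 O.
Implicit hydrogens by atom environment:
  4 × C: no H
  2 × C: 3 H each → 6
  2 × C: 2 H each → 4
  2 × C: 1 H each → 2
  2 × O: no H
  1 × Cl: no H
  1 × N: 1 H
  1 × N: no H
  Total hydrogens = 13.
Molecular formula: C10H13ClN2O2

C10H13ClN2O2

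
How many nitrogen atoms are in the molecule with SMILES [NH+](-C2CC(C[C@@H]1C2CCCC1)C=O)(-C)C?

The symbol for nitrogen appears 1 time in the SMILES.

1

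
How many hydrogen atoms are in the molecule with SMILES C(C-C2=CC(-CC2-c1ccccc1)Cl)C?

Hydrogens are implicit in SMILES; fill each atom to its normal valence:
  5 × C (aromatic): 1 H each → 5
  3 × C: 2 H each → 6
  3 × C: 1 H each → 3
  1 × C: 3 H
  1 × C: no H
  1 × C (aromatic): no H
  1 × Cl: no H
  Total hydrogens = 17.

17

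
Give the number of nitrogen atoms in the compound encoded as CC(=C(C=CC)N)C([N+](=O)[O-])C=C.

The symbol for nitrogen appears 2 times in the SMILES.

2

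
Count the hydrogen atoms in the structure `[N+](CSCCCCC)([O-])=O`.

13

Hydrogens are implicit in SMILES; fill each atom to its normal valence:
  5 × C: 2 H each → 10
  1 × C: 3 H
  1 × N (charge +1): no H
  1 × O: no H
  1 × O (charge -1): no H
  1 × S: no H
  Total hydrogens = 13.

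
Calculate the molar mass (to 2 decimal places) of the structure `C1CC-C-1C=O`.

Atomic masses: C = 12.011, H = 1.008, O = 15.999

Molecular formula: C5H8O.
M = 5×12.011 + 8×1.008 + 1×15.999 = 84.12 g/mol.

84.12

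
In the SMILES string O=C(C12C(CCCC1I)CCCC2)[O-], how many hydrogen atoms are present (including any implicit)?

16

Hydrogens are implicit in SMILES; fill each atom to its normal valence:
  7 × C: 2 H each → 14
  2 × C: 1 H each → 2
  2 × C: no H
  1 × I: no H
  1 × O: no H
  1 × O (charge -1): no H
  Total hydrogens = 16.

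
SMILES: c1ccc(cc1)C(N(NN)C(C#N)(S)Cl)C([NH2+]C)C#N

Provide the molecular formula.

C12H16ClN6S+

Heavy atoms from the SMILES: 12 C, 1 Cl, 6 N, 1 S.
Implicit hydrogens by atom environment:
  5 × C (aromatic): 1 H each → 5
  3 × C: no H
  3 × N: no H
  2 × C: 1 H each → 2
  1 × C: 3 H
  1 × C (aromatic): no H
  1 × Cl: no H
  1 × N (charge +1): 2 H
  1 × N: 2 H
  1 × N: 1 H
  1 × S: 1 H
  Total hydrogens = 16.
Net charge +1.
Molecular formula: C12H16ClN6S+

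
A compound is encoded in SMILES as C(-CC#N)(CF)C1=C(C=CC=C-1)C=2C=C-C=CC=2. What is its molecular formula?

Heavy atoms from the SMILES: 16 C, 1 F, 1 N.
Implicit hydrogens by atom environment:
  9 × C (aromatic): 1 H each → 9
  3 × C (aromatic): no H
  2 × C: 2 H each → 4
  1 × C: 1 H
  1 × C: no H
  1 × F: no H
  1 × N: no H
  Total hydrogens = 14.
Molecular formula: C16H14FN

C16H14FN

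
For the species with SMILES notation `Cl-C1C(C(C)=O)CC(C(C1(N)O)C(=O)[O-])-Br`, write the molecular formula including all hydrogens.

C9H12BrClNO4-

Heavy atoms from the SMILES: 1 Br, 9 C, 1 Cl, 1 N, 4 O.
Implicit hydrogens by atom environment:
  4 × C: 1 H each → 4
  3 × C: no H
  2 × O: no H
  1 × Br: no H
  1 × C: 3 H
  1 × C: 2 H
  1 × Cl: no H
  1 × N: 2 H
  1 × O: 1 H
  1 × O (charge -1): no H
  Total hydrogens = 12.
Net charge -1.
Molecular formula: C9H12BrClNO4-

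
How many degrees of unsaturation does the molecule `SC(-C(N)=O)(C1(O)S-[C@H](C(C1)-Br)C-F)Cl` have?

Molecular formula from the SMILES: C7H10BrClFNO2S2.
DoU = (2C + 2 + N − H − X)/2 = (2·7 + 2 + 1 − 10 − 3)/2 = 4/2 = 2.
(Structurally: 1 ring(s) + 1 π bond(s) = 2.)

2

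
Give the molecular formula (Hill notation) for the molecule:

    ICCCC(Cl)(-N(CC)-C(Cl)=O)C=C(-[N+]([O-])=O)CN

C10H16Cl2IN3O3

Heavy atoms from the SMILES: 10 C, 2 Cl, 1 I, 3 N, 3 O.
Implicit hydrogens by atom environment:
  5 × C: 2 H each → 10
  3 × C: no H
  2 × Cl: no H
  2 × O: no H
  1 × C: 3 H
  1 × C: 1 H
  1 × I: no H
  1 × N: 2 H
  1 × N: no H
  1 × N (charge +1): no H
  1 × O (charge -1): no H
  Total hydrogens = 16.
Molecular formula: C10H16Cl2IN3O3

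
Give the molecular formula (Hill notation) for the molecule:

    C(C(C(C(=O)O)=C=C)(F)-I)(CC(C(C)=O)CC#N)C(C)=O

C14H15FINO4

Heavy atoms from the SMILES: 14 C, 1 F, 1 I, 1 N, 4 O.
Implicit hydrogens by atom environment:
  7 × C: no H
  3 × C: 2 H each → 6
  3 × O: no H
  2 × C: 3 H each → 6
  2 × C: 1 H each → 2
  1 × F: no H
  1 × I: no H
  1 × N: no H
  1 × O: 1 H
  Total hydrogens = 15.
Molecular formula: C14H15FINO4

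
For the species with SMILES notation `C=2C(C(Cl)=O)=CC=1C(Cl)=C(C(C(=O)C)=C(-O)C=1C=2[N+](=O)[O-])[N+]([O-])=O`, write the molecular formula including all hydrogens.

Heavy atoms from the SMILES: 13 C, 2 Cl, 2 N, 7 O.
Implicit hydrogens by atom environment:
  8 × C (aromatic): no H
  4 × O: no H
  2 × C (aromatic): 1 H each → 2
  2 × C: no H
  2 × Cl: no H
  2 × N (charge +1): no H
  2 × O (charge -1): no H
  1 × C: 3 H
  1 × O: 1 H
  Total hydrogens = 6.
Molecular formula: C13H6Cl2N2O7

C13H6Cl2N2O7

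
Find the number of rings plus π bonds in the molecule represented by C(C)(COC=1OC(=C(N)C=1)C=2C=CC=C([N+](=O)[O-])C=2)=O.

Molecular formula from the SMILES: C13H12N2O5.
DoU = (2C + 2 + N − H − X)/2 = (2·13 + 2 + 2 − 12 − 0)/2 = 18/2 = 9.
(Structurally: 2 ring(s) + 7 π bond(s) = 9.)

9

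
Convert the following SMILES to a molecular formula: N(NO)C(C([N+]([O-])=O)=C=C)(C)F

C5H8FN3O3

Heavy atoms from the SMILES: 5 C, 1 F, 3 N, 3 O.
Implicit hydrogens by atom environment:
  3 × C: no H
  2 × N: 1 H each → 2
  1 × C: 3 H
  1 × C: 2 H
  1 × F: no H
  1 × N (charge +1): no H
  1 × O: 1 H
  1 × O: no H
  1 × O (charge -1): no H
  Total hydrogens = 8.
Molecular formula: C5H8FN3O3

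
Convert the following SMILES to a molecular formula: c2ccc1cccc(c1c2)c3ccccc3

Heavy atoms from the SMILES: 16 C.
Implicit hydrogens by atom environment:
  12 × C (aromatic): 1 H each → 12
  4 × C (aromatic): no H
  Total hydrogens = 12.
Molecular formula: C16H12

C16H12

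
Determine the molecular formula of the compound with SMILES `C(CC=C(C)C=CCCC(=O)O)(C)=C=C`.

Heavy atoms from the SMILES: 13 C, 2 O.
Implicit hydrogens by atom environment:
  4 × C: 2 H each → 8
  4 × C: no H
  3 × C: 1 H each → 3
  2 × C: 3 H each → 6
  1 × O: 1 H
  1 × O: no H
  Total hydrogens = 18.
Molecular formula: C13H18O2

C13H18O2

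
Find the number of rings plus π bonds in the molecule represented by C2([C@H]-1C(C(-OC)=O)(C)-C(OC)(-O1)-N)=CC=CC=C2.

Molecular formula from the SMILES: C13H17NO4.
DoU = (2C + 2 + N − H − X)/2 = (2·13 + 2 + 1 − 17 − 0)/2 = 12/2 = 6.
(Structurally: 2 ring(s) + 4 π bond(s) = 6.)

6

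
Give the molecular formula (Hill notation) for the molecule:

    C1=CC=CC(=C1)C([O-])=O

Heavy atoms from the SMILES: 7 C, 2 O.
Implicit hydrogens by atom environment:
  5 × C (aromatic): 1 H each → 5
  1 × C (aromatic): no H
  1 × C: no H
  1 × O: no H
  1 × O (charge -1): no H
  Total hydrogens = 5.
Net charge -1.
Molecular formula: C7H5O2-

C7H5O2-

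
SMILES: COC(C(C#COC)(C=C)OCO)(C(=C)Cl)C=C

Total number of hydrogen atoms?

Hydrogens are implicit in SMILES; fill each atom to its normal valence:
  5 × C: no H
  4 × C: 2 H each → 8
  3 × O: no H
  2 × C: 3 H each → 6
  2 × C: 1 H each → 2
  1 × Cl: no H
  1 × O: 1 H
  Total hydrogens = 17.

17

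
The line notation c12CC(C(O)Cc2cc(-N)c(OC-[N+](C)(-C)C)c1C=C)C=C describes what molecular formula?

C18H27N2O2+

Heavy atoms from the SMILES: 18 C, 2 N, 2 O.
Implicit hydrogens by atom environment:
  5 × C: 2 H each → 10
  5 × C (aromatic): no H
  4 × C: 1 H each → 4
  3 × C: 3 H each → 9
  1 × C (aromatic): 1 H
  1 × N: 2 H
  1 × N (charge +1): no H
  1 × O: 1 H
  1 × O: no H
  Total hydrogens = 27.
Net charge +1.
Molecular formula: C18H27N2O2+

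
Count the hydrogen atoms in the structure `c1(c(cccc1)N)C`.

Hydrogens are implicit in SMILES; fill each atom to its normal valence:
  4 × C (aromatic): 1 H each → 4
  2 × C (aromatic): no H
  1 × C: 3 H
  1 × N: 2 H
  Total hydrogens = 9.

9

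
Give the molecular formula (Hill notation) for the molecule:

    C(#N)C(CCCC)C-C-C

C9H17N

Heavy atoms from the SMILES: 9 C, 1 N.
Implicit hydrogens by atom environment:
  5 × C: 2 H each → 10
  2 × C: 3 H each → 6
  1 × C: 1 H
  1 × C: no H
  1 × N: no H
  Total hydrogens = 17.
Molecular formula: C9H17N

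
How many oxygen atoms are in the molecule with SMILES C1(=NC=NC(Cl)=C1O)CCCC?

1

The symbol for oxygen appears 1 time in the SMILES.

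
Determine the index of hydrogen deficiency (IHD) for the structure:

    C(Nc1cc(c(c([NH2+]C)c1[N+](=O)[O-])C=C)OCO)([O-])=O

7

Molecular formula from the SMILES: C11H13N3O6.
DoU = (2C + 2 + N − H − X)/2 = (2·11 + 2 + 3 − 13 − 0)/2 = 14/2 = 7.
(Structurally: 1 ring(s) + 6 π bond(s) = 7.)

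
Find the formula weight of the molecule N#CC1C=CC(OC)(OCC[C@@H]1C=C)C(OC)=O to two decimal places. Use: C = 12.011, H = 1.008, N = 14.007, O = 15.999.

Molecular formula: C13H17NO4.
M = 13×12.011 + 17×1.008 + 1×14.007 + 4×15.999 = 251.28 g/mol.

251.28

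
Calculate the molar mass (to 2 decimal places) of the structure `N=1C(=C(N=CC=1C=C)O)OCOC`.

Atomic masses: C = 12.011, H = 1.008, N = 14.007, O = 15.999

182.18

Molecular formula: C8H10N2O3.
M = 8×12.011 + 10×1.008 + 2×14.007 + 3×15.999 = 182.18 g/mol.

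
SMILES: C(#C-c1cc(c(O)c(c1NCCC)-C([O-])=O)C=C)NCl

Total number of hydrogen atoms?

14

Hydrogens are implicit in SMILES; fill each atom to its normal valence:
  5 × C (aromatic): no H
  3 × C: 2 H each → 6
  3 × C: no H
  2 × N: 1 H each → 2
  1 × C: 3 H
  1 × C (aromatic): 1 H
  1 × C: 1 H
  1 × Cl: no H
  1 × O: 1 H
  1 × O: no H
  1 × O (charge -1): no H
  Total hydrogens = 14.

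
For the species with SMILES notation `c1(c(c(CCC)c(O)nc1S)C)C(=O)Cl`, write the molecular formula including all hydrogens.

C10H12ClNO2S

Heavy atoms from the SMILES: 10 C, 1 Cl, 1 N, 2 O, 1 S.
Implicit hydrogens by atom environment:
  5 × C (aromatic): no H
  2 × C: 3 H each → 6
  2 × C: 2 H each → 4
  1 × C: no H
  1 × Cl: no H
  1 × N (aromatic): no H
  1 × O: 1 H
  1 × O: no H
  1 × S: 1 H
  Total hydrogens = 12.
Molecular formula: C10H12ClNO2S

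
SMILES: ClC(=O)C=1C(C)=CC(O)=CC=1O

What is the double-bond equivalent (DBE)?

5

Molecular formula from the SMILES: C8H7ClO3.
DoU = (2C + 2 + N − H − X)/2 = (2·8 + 2 + 0 − 7 − 1)/2 = 10/2 = 5.
(Structurally: 1 ring(s) + 4 π bond(s) = 5.)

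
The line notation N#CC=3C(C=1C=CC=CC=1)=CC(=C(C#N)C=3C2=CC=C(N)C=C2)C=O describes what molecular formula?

C21H13N3O

Heavy atoms from the SMILES: 21 C, 3 N, 1 O.
Implicit hydrogens by atom environment:
  10 × C (aromatic): 1 H each → 10
  8 × C (aromatic): no H
  2 × C: no H
  2 × N: no H
  1 × C: 1 H
  1 × N: 2 H
  1 × O: no H
  Total hydrogens = 13.
Molecular formula: C21H13N3O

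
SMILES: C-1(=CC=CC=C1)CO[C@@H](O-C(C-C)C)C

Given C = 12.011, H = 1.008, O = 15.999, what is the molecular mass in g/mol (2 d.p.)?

208.30

Molecular formula: C13H20O2.
M = 13×12.011 + 20×1.008 + 2×15.999 = 208.30 g/mol.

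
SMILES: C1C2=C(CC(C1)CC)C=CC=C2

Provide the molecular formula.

Heavy atoms from the SMILES: 12 C.
Implicit hydrogens by atom environment:
  4 × C: 2 H each → 8
  4 × C (aromatic): 1 H each → 4
  2 × C (aromatic): no H
  1 × C: 3 H
  1 × C: 1 H
  Total hydrogens = 16.
Molecular formula: C12H16

C12H16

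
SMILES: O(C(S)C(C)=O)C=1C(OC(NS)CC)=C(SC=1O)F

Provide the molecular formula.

Heavy atoms from the SMILES: 10 C, 1 F, 1 N, 4 O, 3 S.
Implicit hydrogens by atom environment:
  4 × C (aromatic): no H
  3 × O: no H
  2 × C: 3 H each → 6
  2 × C: 1 H each → 2
  2 × S: 1 H each → 2
  1 × C: 2 H
  1 × C: no H
  1 × F: no H
  1 × N: 1 H
  1 × O: 1 H
  1 × S (aromatic): no H
  Total hydrogens = 14.
Molecular formula: C10H14FNO4S3

C10H14FNO4S3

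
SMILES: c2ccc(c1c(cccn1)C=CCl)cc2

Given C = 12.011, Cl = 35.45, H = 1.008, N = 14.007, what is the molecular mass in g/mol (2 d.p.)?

215.68

Molecular formula: C13H10ClN.
M = 13×12.011 + 1×35.45 + 10×1.008 + 1×14.007 = 215.68 g/mol.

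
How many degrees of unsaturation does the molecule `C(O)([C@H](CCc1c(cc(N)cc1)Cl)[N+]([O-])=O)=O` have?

6

Molecular formula from the SMILES: C10H11ClN2O4.
DoU = (2C + 2 + N − H − X)/2 = (2·10 + 2 + 2 − 11 − 1)/2 = 12/2 = 6.
(Structurally: 1 ring(s) + 5 π bond(s) = 6.)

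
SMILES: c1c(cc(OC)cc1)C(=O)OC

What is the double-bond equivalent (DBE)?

Molecular formula from the SMILES: C9H10O3.
DoU = (2C + 2 + N − H − X)/2 = (2·9 + 2 + 0 − 10 − 0)/2 = 10/2 = 5.
(Structurally: 1 ring(s) + 4 π bond(s) = 5.)

5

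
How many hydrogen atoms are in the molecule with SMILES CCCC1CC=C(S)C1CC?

18

Hydrogens are implicit in SMILES; fill each atom to its normal valence:
  4 × C: 2 H each → 8
  3 × C: 1 H each → 3
  2 × C: 3 H each → 6
  1 × C: no H
  1 × S: 1 H
  Total hydrogens = 18.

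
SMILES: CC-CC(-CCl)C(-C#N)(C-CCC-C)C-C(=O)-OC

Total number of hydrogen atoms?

26

Hydrogens are implicit in SMILES; fill each atom to its normal valence:
  8 × C: 2 H each → 16
  3 × C: 3 H each → 9
  3 × C: no H
  2 × O: no H
  1 × C: 1 H
  1 × Cl: no H
  1 × N: no H
  Total hydrogens = 26.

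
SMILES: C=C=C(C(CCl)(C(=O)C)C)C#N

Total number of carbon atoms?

9

The symbol for carbon appears 9 times in the SMILES. (Cl is a single chlorine, not C + l.)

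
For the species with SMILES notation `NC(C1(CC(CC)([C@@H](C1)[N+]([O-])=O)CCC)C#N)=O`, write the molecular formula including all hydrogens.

C12H19N3O3

Heavy atoms from the SMILES: 12 C, 3 N, 3 O.
Implicit hydrogens by atom environment:
  5 × C: 2 H each → 10
  4 × C: no H
  2 × C: 3 H each → 6
  2 × O: no H
  1 × C: 1 H
  1 × N: 2 H
  1 × N: no H
  1 × N (charge +1): no H
  1 × O (charge -1): no H
  Total hydrogens = 19.
Molecular formula: C12H19N3O3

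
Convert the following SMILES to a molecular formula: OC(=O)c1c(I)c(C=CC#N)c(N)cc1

Heavy atoms from the SMILES: 10 C, 1 I, 2 N, 2 O.
Implicit hydrogens by atom environment:
  4 × C (aromatic): no H
  2 × C (aromatic): 1 H each → 2
  2 × C: 1 H each → 2
  2 × C: no H
  1 × I: no H
  1 × N: 2 H
  1 × N: no H
  1 × O: 1 H
  1 × O: no H
  Total hydrogens = 7.
Molecular formula: C10H7IN2O2

C10H7IN2O2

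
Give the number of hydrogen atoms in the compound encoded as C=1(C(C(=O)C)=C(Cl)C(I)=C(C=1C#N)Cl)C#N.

Hydrogens are implicit in SMILES; fill each atom to its normal valence:
  6 × C (aromatic): no H
  3 × C: no H
  2 × Cl: no H
  2 × N: no H
  1 × C: 3 H
  1 × I: no H
  1 × O: no H
  Total hydrogens = 3.

3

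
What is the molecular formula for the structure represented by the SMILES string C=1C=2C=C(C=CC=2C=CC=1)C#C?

C12H8

Heavy atoms from the SMILES: 12 C.
Implicit hydrogens by atom environment:
  7 × C (aromatic): 1 H each → 7
  3 × C (aromatic): no H
  1 × C: 1 H
  1 × C: no H
  Total hydrogens = 8.
Molecular formula: C12H8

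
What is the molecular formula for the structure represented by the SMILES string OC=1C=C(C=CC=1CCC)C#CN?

Heavy atoms from the SMILES: 11 C, 1 N, 1 O.
Implicit hydrogens by atom environment:
  3 × C (aromatic): 1 H each → 3
  3 × C (aromatic): no H
  2 × C: 2 H each → 4
  2 × C: no H
  1 × C: 3 H
  1 × N: 2 H
  1 × O: 1 H
  Total hydrogens = 13.
Molecular formula: C11H13NO

C11H13NO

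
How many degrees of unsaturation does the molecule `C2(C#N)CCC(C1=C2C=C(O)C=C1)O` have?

Molecular formula from the SMILES: C11H11NO2.
DoU = (2C + 2 + N − H − X)/2 = (2·11 + 2 + 1 − 11 − 0)/2 = 14/2 = 7.
(Structurally: 2 ring(s) + 5 π bond(s) = 7.)

7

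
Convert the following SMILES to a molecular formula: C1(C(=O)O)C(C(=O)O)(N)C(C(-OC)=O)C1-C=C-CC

Heavy atoms from the SMILES: 12 C, 1 N, 6 O.
Implicit hydrogens by atom environment:
  5 × C: 1 H each → 5
  4 × C: no H
  4 × O: no H
  2 × C: 3 H each → 6
  2 × O: 1 H each → 2
  1 × C: 2 H
  1 × N: 2 H
  Total hydrogens = 17.
Molecular formula: C12H17NO6

C12H17NO6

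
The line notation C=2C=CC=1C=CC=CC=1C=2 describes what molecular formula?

Heavy atoms from the SMILES: 10 C.
Implicit hydrogens by atom environment:
  8 × C (aromatic): 1 H each → 8
  2 × C (aromatic): no H
  Total hydrogens = 8.
Molecular formula: C10H8

C10H8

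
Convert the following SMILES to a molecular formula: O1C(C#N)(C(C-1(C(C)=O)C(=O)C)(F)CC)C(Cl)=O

C11H11ClFNO4

Heavy atoms from the SMILES: 11 C, 1 Cl, 1 F, 1 N, 4 O.
Implicit hydrogens by atom environment:
  7 × C: no H
  4 × O: no H
  3 × C: 3 H each → 9
  1 × C: 2 H
  1 × Cl: no H
  1 × F: no H
  1 × N: no H
  Total hydrogens = 11.
Molecular formula: C11H11ClFNO4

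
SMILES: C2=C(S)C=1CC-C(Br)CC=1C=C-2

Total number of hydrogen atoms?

11

Hydrogens are implicit in SMILES; fill each atom to its normal valence:
  3 × C: 2 H each → 6
  3 × C (aromatic): 1 H each → 3
  3 × C (aromatic): no H
  1 × Br: no H
  1 × C: 1 H
  1 × S: 1 H
  Total hydrogens = 11.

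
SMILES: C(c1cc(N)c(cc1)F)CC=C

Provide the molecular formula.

Heavy atoms from the SMILES: 10 C, 1 F, 1 N.
Implicit hydrogens by atom environment:
  3 × C: 2 H each → 6
  3 × C (aromatic): 1 H each → 3
  3 × C (aromatic): no H
  1 × C: 1 H
  1 × F: no H
  1 × N: 2 H
  Total hydrogens = 12.
Molecular formula: C10H12FN

C10H12FN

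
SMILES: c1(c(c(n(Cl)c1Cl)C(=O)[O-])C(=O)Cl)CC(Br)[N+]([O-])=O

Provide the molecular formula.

C8H3BrCl3N2O5-

Heavy atoms from the SMILES: 1 Br, 8 C, 3 Cl, 2 N, 5 O.
Implicit hydrogens by atom environment:
  4 × C (aromatic): no H
  3 × Cl: no H
  3 × O: no H
  2 × C: no H
  2 × O (charge -1): no H
  1 × Br: no H
  1 × C: 2 H
  1 × C: 1 H
  1 × N (aromatic): no H
  1 × N (charge +1): no H
  Total hydrogens = 3.
Net charge -1.
Molecular formula: C8H3BrCl3N2O5-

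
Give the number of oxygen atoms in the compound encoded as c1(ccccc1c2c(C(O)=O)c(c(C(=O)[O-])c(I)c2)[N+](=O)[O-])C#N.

The symbol for oxygen appears 6 times in the SMILES.

6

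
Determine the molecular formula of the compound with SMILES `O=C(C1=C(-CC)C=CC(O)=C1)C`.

Heavy atoms from the SMILES: 10 C, 2 O.
Implicit hydrogens by atom environment:
  3 × C (aromatic): 1 H each → 3
  3 × C (aromatic): no H
  2 × C: 3 H each → 6
  1 × C: 2 H
  1 × C: no H
  1 × O: 1 H
  1 × O: no H
  Total hydrogens = 12.
Molecular formula: C10H12O2

C10H12O2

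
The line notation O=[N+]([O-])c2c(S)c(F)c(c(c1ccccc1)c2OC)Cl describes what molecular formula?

C13H9ClFNO3S

Heavy atoms from the SMILES: 13 C, 1 Cl, 1 F, 1 N, 3 O, 1 S.
Implicit hydrogens by atom environment:
  7 × C (aromatic): no H
  5 × C (aromatic): 1 H each → 5
  2 × O: no H
  1 × C: 3 H
  1 × Cl: no H
  1 × F: no H
  1 × N (charge +1): no H
  1 × O (charge -1): no H
  1 × S: 1 H
  Total hydrogens = 9.
Molecular formula: C13H9ClFNO3S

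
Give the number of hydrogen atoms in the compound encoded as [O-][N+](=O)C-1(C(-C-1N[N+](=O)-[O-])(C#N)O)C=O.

Hydrogens are implicit in SMILES; fill each atom to its normal valence:
  3 × C: no H
  3 × O: no H
  2 × C: 1 H each → 2
  2 × N (charge +1): no H
  2 × O (charge -1): no H
  1 × N: 1 H
  1 × N: no H
  1 × O: 1 H
  Total hydrogens = 4.

4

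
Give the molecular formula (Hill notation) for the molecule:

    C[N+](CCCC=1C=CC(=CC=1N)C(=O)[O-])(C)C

Heavy atoms from the SMILES: 13 C, 2 N, 2 O.
Implicit hydrogens by atom environment:
  3 × C: 3 H each → 9
  3 × C: 2 H each → 6
  3 × C (aromatic): 1 H each → 3
  3 × C (aromatic): no H
  1 × C: no H
  1 × N: 2 H
  1 × N (charge +1): no H
  1 × O: no H
  1 × O (charge -1): no H
  Total hydrogens = 20.
Molecular formula: C13H20N2O2

C13H20N2O2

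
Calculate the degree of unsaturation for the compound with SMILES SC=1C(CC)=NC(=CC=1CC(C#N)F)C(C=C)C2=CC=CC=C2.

Molecular formula from the SMILES: C19H19FN2S.
DoU = (2C + 2 + N − H − X)/2 = (2·19 + 2 + 2 − 19 − 1)/2 = 22/2 = 11.
(Structurally: 2 ring(s) + 9 π bond(s) = 11.)

11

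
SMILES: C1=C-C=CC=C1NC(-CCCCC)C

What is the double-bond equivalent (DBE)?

4

Molecular formula from the SMILES: C13H21N.
DoU = (2C + 2 + N − H − X)/2 = (2·13 + 2 + 1 − 21 − 0)/2 = 8/2 = 4.
(Structurally: 1 ring(s) + 3 π bond(s) = 4.)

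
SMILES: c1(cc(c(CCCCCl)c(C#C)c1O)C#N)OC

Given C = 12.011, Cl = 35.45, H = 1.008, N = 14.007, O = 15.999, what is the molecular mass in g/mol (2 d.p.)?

Molecular formula: C14H14ClNO2.
M = 14×12.011 + 1×35.45 + 14×1.008 + 1×14.007 + 2×15.999 = 263.72 g/mol.

263.72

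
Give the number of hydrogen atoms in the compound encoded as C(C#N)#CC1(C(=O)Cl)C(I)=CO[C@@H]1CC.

Hydrogens are implicit in SMILES; fill each atom to its normal valence:
  6 × C: no H
  2 × C: 1 H each → 2
  2 × O: no H
  1 × C: 3 H
  1 × C: 2 H
  1 × Cl: no H
  1 × I: no H
  1 × N: no H
  Total hydrogens = 7.

7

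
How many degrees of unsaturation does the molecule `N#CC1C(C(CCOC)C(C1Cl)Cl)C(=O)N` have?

Molecular formula from the SMILES: C10H14Cl2N2O2.
DoU = (2C + 2 + N − H − X)/2 = (2·10 + 2 + 2 − 14 − 2)/2 = 8/2 = 4.
(Structurally: 1 ring(s) + 3 π bond(s) = 4.)

4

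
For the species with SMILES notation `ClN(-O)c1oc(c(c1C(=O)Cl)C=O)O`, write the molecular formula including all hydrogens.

Heavy atoms from the SMILES: 6 C, 2 Cl, 1 N, 5 O.
Implicit hydrogens by atom environment:
  4 × C (aromatic): no H
  2 × Cl: no H
  2 × O: 1 H each → 2
  2 × O: no H
  1 × C: 1 H
  1 × C: no H
  1 × N: no H
  1 × O (aromatic): no H
  Total hydrogens = 3.
Molecular formula: C6H3Cl2NO5

C6H3Cl2NO5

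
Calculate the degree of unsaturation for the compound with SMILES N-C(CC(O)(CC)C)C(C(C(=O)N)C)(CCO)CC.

1

Molecular formula from the SMILES: C14H30N2O3.
DoU = (2C + 2 + N − H − X)/2 = (2·14 + 2 + 2 − 30 − 0)/2 = 2/2 = 1.
(Structurally: 0 ring(s) + 1 π bond(s) = 1.)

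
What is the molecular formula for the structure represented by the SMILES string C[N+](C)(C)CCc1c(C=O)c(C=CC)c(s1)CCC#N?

C16H23N2OS+

Heavy atoms from the SMILES: 16 C, 2 N, 1 O, 1 S.
Implicit hydrogens by atom environment:
  4 × C: 3 H each → 12
  4 × C: 2 H each → 8
  4 × C (aromatic): no H
  3 × C: 1 H each → 3
  1 × C: no H
  1 × N: no H
  1 × N (charge +1): no H
  1 × O: no H
  1 × S (aromatic): no H
  Total hydrogens = 23.
Net charge +1.
Molecular formula: C16H23N2OS+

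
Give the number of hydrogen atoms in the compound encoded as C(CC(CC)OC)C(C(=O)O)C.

Hydrogens are implicit in SMILES; fill each atom to its normal valence:
  3 × C: 3 H each → 9
  3 × C: 2 H each → 6
  2 × C: 1 H each → 2
  2 × O: no H
  1 × C: no H
  1 × O: 1 H
  Total hydrogens = 18.

18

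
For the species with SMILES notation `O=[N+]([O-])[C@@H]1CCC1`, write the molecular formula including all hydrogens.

Heavy atoms from the SMILES: 4 C, 1 N, 2 O.
Implicit hydrogens by atom environment:
  3 × C: 2 H each → 6
  1 × C: 1 H
  1 × N (charge +1): no H
  1 × O: no H
  1 × O (charge -1): no H
  Total hydrogens = 7.
Molecular formula: C4H7NO2

C4H7NO2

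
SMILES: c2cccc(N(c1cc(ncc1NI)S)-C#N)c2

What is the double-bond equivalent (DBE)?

10

Molecular formula from the SMILES: C12H9IN4S.
DoU = (2C + 2 + N − H − X)/2 = (2·12 + 2 + 4 − 9 − 1)/2 = 20/2 = 10.
(Structurally: 2 ring(s) + 8 π bond(s) = 10.)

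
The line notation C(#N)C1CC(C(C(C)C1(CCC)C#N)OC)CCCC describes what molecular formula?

Heavy atoms from the SMILES: 17 C, 2 N, 1 O.
Implicit hydrogens by atom environment:
  6 × C: 2 H each → 12
  4 × C: 3 H each → 12
  4 × C: 1 H each → 4
  3 × C: no H
  2 × N: no H
  1 × O: no H
  Total hydrogens = 28.
Molecular formula: C17H28N2O

C17H28N2O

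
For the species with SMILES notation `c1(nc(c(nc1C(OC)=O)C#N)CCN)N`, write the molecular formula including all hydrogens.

Heavy atoms from the SMILES: 9 C, 5 N, 2 O.
Implicit hydrogens by atom environment:
  4 × C (aromatic): no H
  2 × C: 2 H each → 4
  2 × C: no H
  2 × N: 2 H each → 4
  2 × N (aromatic): no H
  2 × O: no H
  1 × C: 3 H
  1 × N: no H
  Total hydrogens = 11.
Molecular formula: C9H11N5O2

C9H11N5O2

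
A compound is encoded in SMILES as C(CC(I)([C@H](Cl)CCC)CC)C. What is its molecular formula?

C10H20ClI

Heavy atoms from the SMILES: 10 C, 1 Cl, 1 I.
Implicit hydrogens by atom environment:
  5 × C: 2 H each → 10
  3 × C: 3 H each → 9
  1 × C: 1 H
  1 × C: no H
  1 × Cl: no H
  1 × I: no H
  Total hydrogens = 20.
Molecular formula: C10H20ClI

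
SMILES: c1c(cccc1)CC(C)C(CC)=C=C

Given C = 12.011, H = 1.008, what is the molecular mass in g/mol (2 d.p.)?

186.30

Molecular formula: C14H18.
M = 14×12.011 + 18×1.008 = 186.30 g/mol.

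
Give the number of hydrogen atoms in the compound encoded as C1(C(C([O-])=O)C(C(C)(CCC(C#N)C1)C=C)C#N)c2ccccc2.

21

Hydrogens are implicit in SMILES; fill each atom to its normal valence:
  5 × C: 1 H each → 5
  5 × C (aromatic): 1 H each → 5
  4 × C: 2 H each → 8
  4 × C: no H
  2 × N: no H
  1 × C: 3 H
  1 × C (aromatic): no H
  1 × O: no H
  1 × O (charge -1): no H
  Total hydrogens = 21.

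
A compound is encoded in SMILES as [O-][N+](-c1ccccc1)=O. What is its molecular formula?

C6H5NO2

Heavy atoms from the SMILES: 6 C, 1 N, 2 O.
Implicit hydrogens by atom environment:
  5 × C (aromatic): 1 H each → 5
  1 × C (aromatic): no H
  1 × N (charge +1): no H
  1 × O: no H
  1 × O (charge -1): no H
  Total hydrogens = 5.
Molecular formula: C6H5NO2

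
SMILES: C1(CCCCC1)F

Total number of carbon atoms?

6

The symbol for carbon appears 6 times in the SMILES.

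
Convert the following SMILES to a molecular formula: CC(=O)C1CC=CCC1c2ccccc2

Heavy atoms from the SMILES: 14 C, 1 O.
Implicit hydrogens by atom environment:
  5 × C (aromatic): 1 H each → 5
  4 × C: 1 H each → 4
  2 × C: 2 H each → 4
  1 × C: 3 H
  1 × C: no H
  1 × C (aromatic): no H
  1 × O: no H
  Total hydrogens = 16.
Molecular formula: C14H16O

C14H16O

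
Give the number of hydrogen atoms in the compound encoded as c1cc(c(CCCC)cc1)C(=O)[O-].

13

Hydrogens are implicit in SMILES; fill each atom to its normal valence:
  4 × C (aromatic): 1 H each → 4
  3 × C: 2 H each → 6
  2 × C (aromatic): no H
  1 × C: 3 H
  1 × C: no H
  1 × O: no H
  1 × O (charge -1): no H
  Total hydrogens = 13.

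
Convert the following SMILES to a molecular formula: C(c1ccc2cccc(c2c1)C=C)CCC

Heavy atoms from the SMILES: 16 C.
Implicit hydrogens by atom environment:
  6 × C (aromatic): 1 H each → 6
  4 × C: 2 H each → 8
  4 × C (aromatic): no H
  1 × C: 3 H
  1 × C: 1 H
  Total hydrogens = 18.
Molecular formula: C16H18

C16H18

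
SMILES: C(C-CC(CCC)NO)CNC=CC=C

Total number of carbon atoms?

12

The symbol for carbon appears 12 times in the SMILES.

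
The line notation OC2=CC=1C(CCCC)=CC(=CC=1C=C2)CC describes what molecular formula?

Heavy atoms from the SMILES: 16 C, 1 O.
Implicit hydrogens by atom environment:
  5 × C (aromatic): 1 H each → 5
  5 × C (aromatic): no H
  4 × C: 2 H each → 8
  2 × C: 3 H each → 6
  1 × O: 1 H
  Total hydrogens = 20.
Molecular formula: C16H20O

C16H20O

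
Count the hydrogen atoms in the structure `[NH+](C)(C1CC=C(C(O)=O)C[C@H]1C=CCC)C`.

Hydrogens are implicit in SMILES; fill each atom to its normal valence:
  5 × C: 1 H each → 5
  3 × C: 3 H each → 9
  3 × C: 2 H each → 6
  2 × C: no H
  1 × N (charge +1): 1 H
  1 × O: 1 H
  1 × O: no H
  Total hydrogens = 22.

22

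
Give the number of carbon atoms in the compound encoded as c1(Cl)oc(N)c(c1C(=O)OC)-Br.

6

The symbol for carbon appears 6 times in the SMILES. Lowercase c denotes aromatic carbon and counts toward C.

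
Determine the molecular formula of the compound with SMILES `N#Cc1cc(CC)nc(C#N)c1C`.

C10H9N3

Heavy atoms from the SMILES: 10 C, 3 N.
Implicit hydrogens by atom environment:
  4 × C (aromatic): no H
  2 × C: 3 H each → 6
  2 × C: no H
  2 × N: no H
  1 × C: 2 H
  1 × C (aromatic): 1 H
  1 × N (aromatic): no H
  Total hydrogens = 9.
Molecular formula: C10H9N3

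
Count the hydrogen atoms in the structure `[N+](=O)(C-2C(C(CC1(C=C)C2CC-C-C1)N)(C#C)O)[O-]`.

Hydrogens are implicit in SMILES; fill each atom to its normal valence:
  6 × C: 2 H each → 12
  5 × C: 1 H each → 5
  3 × C: no H
  1 × N: 2 H
  1 × N (charge +1): no H
  1 × O: 1 H
  1 × O: no H
  1 × O (charge -1): no H
  Total hydrogens = 20.

20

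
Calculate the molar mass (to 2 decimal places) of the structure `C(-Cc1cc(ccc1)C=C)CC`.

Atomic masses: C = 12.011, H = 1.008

160.26

Molecular formula: C12H16.
M = 12×12.011 + 16×1.008 = 160.26 g/mol.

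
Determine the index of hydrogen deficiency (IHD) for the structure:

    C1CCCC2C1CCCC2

2

Molecular formula from the SMILES: C10H18.
DoU = (2C + 2 + N − H − X)/2 = (2·10 + 2 + 0 − 18 − 0)/2 = 4/2 = 2.
(Structurally: 2 ring(s) + 0 π bond(s) = 2.)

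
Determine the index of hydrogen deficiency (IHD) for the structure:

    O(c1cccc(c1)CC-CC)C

Molecular formula from the SMILES: C11H16O.
DoU = (2C + 2 + N − H − X)/2 = (2·11 + 2 + 0 − 16 − 0)/2 = 8/2 = 4.
(Structurally: 1 ring(s) + 3 π bond(s) = 4.)

4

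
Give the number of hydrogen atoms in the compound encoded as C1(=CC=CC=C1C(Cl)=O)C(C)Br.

8

Hydrogens are implicit in SMILES; fill each atom to its normal valence:
  4 × C (aromatic): 1 H each → 4
  2 × C (aromatic): no H
  1 × Br: no H
  1 × C: 3 H
  1 × C: 1 H
  1 × C: no H
  1 × Cl: no H
  1 × O: no H
  Total hydrogens = 8.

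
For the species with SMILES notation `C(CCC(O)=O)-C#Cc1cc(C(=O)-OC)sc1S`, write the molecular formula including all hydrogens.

C12H12O4S2

Heavy atoms from the SMILES: 12 C, 4 O, 2 S.
Implicit hydrogens by atom environment:
  4 × C: no H
  3 × C: 2 H each → 6
  3 × C (aromatic): no H
  3 × O: no H
  1 × C: 3 H
  1 × C (aromatic): 1 H
  1 × O: 1 H
  1 × S: 1 H
  1 × S (aromatic): no H
  Total hydrogens = 12.
Molecular formula: C12H12O4S2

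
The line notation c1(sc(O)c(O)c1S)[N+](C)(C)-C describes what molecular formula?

C7H12NO2S2+

Heavy atoms from the SMILES: 7 C, 1 N, 2 O, 2 S.
Implicit hydrogens by atom environment:
  4 × C (aromatic): no H
  3 × C: 3 H each → 9
  2 × O: 1 H each → 2
  1 × N (charge +1): no H
  1 × S: 1 H
  1 × S (aromatic): no H
  Total hydrogens = 12.
Net charge +1.
Molecular formula: C7H12NO2S2+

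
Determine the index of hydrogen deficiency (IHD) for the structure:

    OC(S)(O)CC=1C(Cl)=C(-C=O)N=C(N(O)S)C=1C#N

7

Molecular formula from the SMILES: C9H8ClN3O4S2.
DoU = (2C + 2 + N − H − X)/2 = (2·9 + 2 + 3 − 8 − 1)/2 = 14/2 = 7.
(Structurally: 1 ring(s) + 6 π bond(s) = 7.)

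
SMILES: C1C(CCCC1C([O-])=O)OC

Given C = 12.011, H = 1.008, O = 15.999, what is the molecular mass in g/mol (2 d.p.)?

Molecular formula: C8H13O3-.
M = 8×12.011 + 13×1.008 + 3×15.999 = 157.19 g/mol.

157.19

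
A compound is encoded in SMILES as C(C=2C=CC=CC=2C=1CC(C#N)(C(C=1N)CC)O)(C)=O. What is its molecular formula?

Heavy atoms from the SMILES: 16 C, 2 N, 2 O.
Implicit hydrogens by atom environment:
  5 × C: no H
  4 × C (aromatic): 1 H each → 4
  2 × C: 3 H each → 6
  2 × C: 2 H each → 4
  2 × C (aromatic): no H
  1 × C: 1 H
  1 × N: 2 H
  1 × N: no H
  1 × O: 1 H
  1 × O: no H
  Total hydrogens = 18.
Molecular formula: C16H18N2O2

C16H18N2O2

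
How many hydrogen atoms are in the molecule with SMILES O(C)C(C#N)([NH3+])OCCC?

Hydrogens are implicit in SMILES; fill each atom to its normal valence:
  2 × C: 3 H each → 6
  2 × C: 2 H each → 4
  2 × C: no H
  2 × O: no H
  1 × N (charge +1): 3 H
  1 × N: no H
  Total hydrogens = 13.

13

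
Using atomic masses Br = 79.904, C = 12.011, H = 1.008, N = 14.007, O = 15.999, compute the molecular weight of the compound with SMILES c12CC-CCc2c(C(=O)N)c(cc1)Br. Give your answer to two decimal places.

Molecular formula: C11H12BrNO.
M = 1×79.904 + 11×12.011 + 12×1.008 + 1×14.007 + 1×15.999 = 254.13 g/mol.

254.13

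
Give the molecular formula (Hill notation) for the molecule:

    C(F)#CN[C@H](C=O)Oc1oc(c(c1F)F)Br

Heavy atoms from the SMILES: 1 Br, 8 C, 3 F, 1 N, 3 O.
Implicit hydrogens by atom environment:
  4 × C (aromatic): no H
  3 × F: no H
  2 × C: 1 H each → 2
  2 × C: no H
  2 × O: no H
  1 × Br: no H
  1 × N: 1 H
  1 × O (aromatic): no H
  Total hydrogens = 3.
Molecular formula: C8H3BrF3NO3

C8H3BrF3NO3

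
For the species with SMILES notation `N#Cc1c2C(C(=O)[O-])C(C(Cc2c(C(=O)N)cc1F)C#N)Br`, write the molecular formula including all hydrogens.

Heavy atoms from the SMILES: 1 Br, 14 C, 1 F, 3 N, 3 O.
Implicit hydrogens by atom environment:
  5 × C (aromatic): no H
  4 × C: no H
  3 × C: 1 H each → 3
  2 × N: no H
  2 × O: no H
  1 × Br: no H
  1 × C: 2 H
  1 × C (aromatic): 1 H
  1 × F: no H
  1 × N: 2 H
  1 × O (charge -1): no H
  Total hydrogens = 8.
Net charge -1.
Molecular formula: C14H8BrFN3O3-

C14H8BrFN3O3-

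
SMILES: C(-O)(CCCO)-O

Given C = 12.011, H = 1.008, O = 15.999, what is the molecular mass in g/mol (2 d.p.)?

106.12

Molecular formula: C4H10O3.
M = 4×12.011 + 10×1.008 + 3×15.999 = 106.12 g/mol.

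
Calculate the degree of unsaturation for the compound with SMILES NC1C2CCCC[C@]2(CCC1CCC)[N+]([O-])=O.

Molecular formula from the SMILES: C13H24N2O2.
DoU = (2C + 2 + N − H − X)/2 = (2·13 + 2 + 2 − 24 − 0)/2 = 6/2 = 3.
(Structurally: 2 ring(s) + 1 π bond(s) = 3.)

3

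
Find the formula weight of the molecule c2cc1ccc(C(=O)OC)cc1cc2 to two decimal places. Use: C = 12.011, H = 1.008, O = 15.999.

186.21

Molecular formula: C12H10O2.
M = 12×12.011 + 10×1.008 + 2×15.999 = 186.21 g/mol.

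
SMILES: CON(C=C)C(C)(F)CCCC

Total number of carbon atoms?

9

The symbol for carbon appears 9 times in the SMILES.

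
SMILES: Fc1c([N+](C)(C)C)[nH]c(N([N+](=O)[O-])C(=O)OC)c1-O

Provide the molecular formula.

C9H14FN4O5+

Heavy atoms from the SMILES: 9 C, 1 F, 4 N, 5 O.
Implicit hydrogens by atom environment:
  4 × C: 3 H each → 12
  4 × C (aromatic): no H
  3 × O: no H
  2 × N (charge +1): no H
  1 × C: no H
  1 × F: no H
  1 × N (aromatic): 1 H
  1 × N: no H
  1 × O: 1 H
  1 × O (charge -1): no H
  Total hydrogens = 14.
Net charge +1.
Molecular formula: C9H14FN4O5+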